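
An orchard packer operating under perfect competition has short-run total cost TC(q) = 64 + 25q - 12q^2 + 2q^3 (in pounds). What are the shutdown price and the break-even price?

Shutdown price = £7; break-even price = £25

Shutdown price = min AVC. AVC = 25 - 12q + 2q^2, with vertex at q = 3 and minimum £7.
ATC = 64/q + 25 - 12q + 2q^2. Setting dATC/dq = −64/q^2 − 12 + 4q = 0 gives q = 4 (since 4·4^3 − 12·4^2 = 64).
min ATC = 64/4 + 25 − 12·4 + 2·4^2 = £25. That is the break-even price.
Between these two prices the firm operates at a loss; above £25 it earns a profit.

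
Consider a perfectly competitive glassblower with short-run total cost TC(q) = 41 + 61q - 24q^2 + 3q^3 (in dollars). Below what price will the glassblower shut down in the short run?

$13 per unit

The firm shuts down when price falls below the minimum of average variable cost. AVC = VC/q = 61 - 24q + 3q^2.
dAVC/dq = -24 + 6q = 0 gives q = 4. min AVC = 61 - 24·4 + 3·4^2 = 13.
The firm shuts down for any P below $13.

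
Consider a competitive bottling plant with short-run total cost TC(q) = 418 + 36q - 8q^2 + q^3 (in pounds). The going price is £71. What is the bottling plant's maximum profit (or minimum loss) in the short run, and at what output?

AVC = 36 - 8q + q^2; min AVC = £20 at q = 4. Since P = £71 ≥ min AVC, the firm produces.
With MC = 36 - 16q + 3q^2, P = MC on the upward-sloping part at q* = 7.
TR = 71·7 = 497. TC = 418 + 203 = 621. Profit = 497 − 621 = -£124.
Shutting down would mean losing the fixed cost of £418, so operating at a loss of £124 is better by £294.

Profit = -£124 at q = 7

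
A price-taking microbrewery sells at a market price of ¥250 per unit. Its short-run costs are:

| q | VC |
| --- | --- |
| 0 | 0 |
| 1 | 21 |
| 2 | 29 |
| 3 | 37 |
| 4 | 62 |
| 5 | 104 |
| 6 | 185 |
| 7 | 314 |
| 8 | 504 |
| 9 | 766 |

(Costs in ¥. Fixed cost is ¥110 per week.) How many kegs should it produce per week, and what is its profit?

q = 8; profit = ¥1386

Profit at each row (π = 250q − TC): q=0: -110; q=1: 119; q=2: 361; q=3: 603; q=4: 828; q=5: 1036; q=6: 1205; q=7: 1326; q=8: 1386; q=9: 1374.
Profit is maximized at q = 8. AVC there is 504/8 = ¥63 ≤ P, so producing beats shutting down (which would give -¥110).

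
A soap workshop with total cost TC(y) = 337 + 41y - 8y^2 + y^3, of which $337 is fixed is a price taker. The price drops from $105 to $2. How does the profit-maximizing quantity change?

AVC = 41 - 8y + y^2, minimized at y = 4 where min AVC = $25. MC = 41 - 16y + 3y^2.
At P = $105 ≥ min AVC, set P = MC on the rising branch: y = 8.
At P = $2 < min AVC = $25, price no longer covers variable cost at any output, so the firm shuts down: y = 0.

Output falls from 8 to 0 (the firm shuts down)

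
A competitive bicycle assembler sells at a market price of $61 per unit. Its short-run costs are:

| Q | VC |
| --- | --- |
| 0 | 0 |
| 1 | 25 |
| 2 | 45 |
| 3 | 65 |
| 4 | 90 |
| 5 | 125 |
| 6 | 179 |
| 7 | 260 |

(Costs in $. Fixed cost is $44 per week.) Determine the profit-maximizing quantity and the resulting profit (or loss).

Profit at each row (π = 61Q − TC): Q=0: -44; Q=1: -8; Q=2: 33; Q=3: 74; Q=4: 110; Q=5: 136; Q=6: 143; Q=7: 123.
Profit is maximized at Q = 6. AVC there is 179/6 = $29.83 ≤ P, so producing beats shutting down (which would give -$44).

Q = 6; profit = $143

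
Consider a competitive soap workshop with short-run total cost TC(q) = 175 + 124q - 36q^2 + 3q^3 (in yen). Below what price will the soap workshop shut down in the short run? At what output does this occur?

Short-run supply begins at min AVC. From VC = 124q - 36q^2 + 3q^3, AVC = 124 - 36q + 3q^2.
dAVC/dq = -36 + 6q = 0 gives q = 6. min AVC = 124 - 36·6 + 3·6^2 = 16.
So the shutdown price is ¥16.

¥16 per unit, at q = 6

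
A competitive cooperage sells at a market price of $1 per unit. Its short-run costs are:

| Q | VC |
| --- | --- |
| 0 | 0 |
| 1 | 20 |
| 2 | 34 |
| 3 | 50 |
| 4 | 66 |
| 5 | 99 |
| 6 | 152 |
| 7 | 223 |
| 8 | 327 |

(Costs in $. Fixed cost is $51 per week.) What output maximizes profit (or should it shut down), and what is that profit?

Q = 0 (shut down); profit = -$51

Profit at each row (π = 1Q − TC): Q=0: -51; Q=1: -70; Q=2: -83; Q=3: -98; Q=4: -113; Q=5: -145; Q=6: -197; Q=7: -267; Q=8: -370.
Profit is highest at Q = 0. Equivalently, the lowest AVC in the table is 66/4 ≈ $16.50 at Q = 4, and P = $1 falls below it — price never covers variable cost, so the firm shuts down and loses only its fixed cost.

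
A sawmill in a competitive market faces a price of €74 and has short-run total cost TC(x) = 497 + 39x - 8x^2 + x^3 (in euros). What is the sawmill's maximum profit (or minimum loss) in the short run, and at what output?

AVC = 39 - 8x + x^2; min AVC = €23 at x = 4. Since P = €74 ≥ min AVC, the firm produces.
With MC = 39 - 16x + 3x^2, P = MC on the upward-sloping part at x* = 7.
TR = 74·7 = 518. TC = 497 + 224 = 721. Profit = 518 − 721 = -€203.
Shutting down would mean losing the fixed cost of €497, so operating at a loss of €203 is better by €294.

Profit = -€203 at x = 7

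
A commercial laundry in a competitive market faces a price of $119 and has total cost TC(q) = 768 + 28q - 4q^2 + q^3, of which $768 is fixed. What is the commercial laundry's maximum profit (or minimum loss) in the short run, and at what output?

Profit = -$278 at q = 7

AVC = 28 - 4q + q^2 has its minimum $24 at q = 2; price $119 clears that bar, so the firm operates.
MC = 28 - 8q + 3q^2. Setting P = MC and taking the root on the rising branch gives q* = 7.
TR = 119·7 = 833. TC = 768 + 343 = 1111. Profit = 833 − 1111 = -$278.
That loss of $278 beats the $768 the firm would lose by shutting down; producing recovers $490 of fixed cost.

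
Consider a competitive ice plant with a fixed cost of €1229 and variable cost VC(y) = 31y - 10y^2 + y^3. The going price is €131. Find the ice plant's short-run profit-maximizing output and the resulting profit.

Profit = -€229 at y = 10

AVC = 31 - 10y + y^2 has its minimum €6 at y = 5; price €131 clears that bar, so the firm operates.
With MC = 31 - 20y + 3y^2, P = MC on the upward-sloping part at y* = 10.
TR = 131·10 = 1310. TC = 1229 + 310 = 1539. Profit = 1310 − 1539 = -€229.
Shutting down would mean losing the fixed cost of €1229, so operating at a loss of €229 is better by €1000.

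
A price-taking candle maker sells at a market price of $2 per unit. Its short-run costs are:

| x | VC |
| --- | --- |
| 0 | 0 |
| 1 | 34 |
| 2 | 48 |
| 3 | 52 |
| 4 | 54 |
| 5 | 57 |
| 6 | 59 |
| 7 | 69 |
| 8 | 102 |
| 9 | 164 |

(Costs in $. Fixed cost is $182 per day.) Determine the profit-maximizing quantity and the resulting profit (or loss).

Compute π = P·x − TC at each output: x=0: -182; x=1: -214; x=2: -226; x=3: -228; x=4: -228; x=5: -229; x=6: -229; x=7: -237; x=8: -268; x=9: -328.
Profit is highest at x = 0. Equivalently, the lowest AVC in the table is 59/6 ≈ $9.83 at x = 6, and P = $2 falls below it — price never covers variable cost, so the firm shuts down and loses only its fixed cost.

x = 0 (shut down); profit = -$182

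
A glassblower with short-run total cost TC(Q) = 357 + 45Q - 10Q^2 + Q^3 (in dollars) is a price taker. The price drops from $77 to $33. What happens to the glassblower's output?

Output falls from 8 to 6

AVC = 45 - 10Q + Q^2, minimized at Q = 5 where min AVC = $20. MC = 45 - 20Q + 3Q^2.
At P = $77 ≥ min AVC, set P = MC on the rising branch: Q = 8.
At P = $33 ≥ min AVC, set P = MC: Q = 6. The firm stays open but cuts output.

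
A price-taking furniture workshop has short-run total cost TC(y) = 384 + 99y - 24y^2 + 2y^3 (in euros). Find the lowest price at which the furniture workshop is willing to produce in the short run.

€27 per unit

Short-run supply begins at min AVC. From VC = 99y - 24y^2 + 2y^3, AVC = 99 - 24y + 2y^2.
dAVC/dy = -24 + 4y = 0 gives y = 6. min AVC = 99 - 24·6 + 2·6^2 = 27.
So the shutdown price is €27.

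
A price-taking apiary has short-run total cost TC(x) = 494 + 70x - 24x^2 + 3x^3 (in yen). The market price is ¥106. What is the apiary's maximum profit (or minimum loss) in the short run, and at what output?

AVC = 70 - 24x + 3x^2; min AVC = ¥22 at x = 4. Since P = ¥106 ≥ min AVC, the firm produces.
MC = 70 - 48x + 9x^2. Setting P = MC and taking the root on the rising branch gives x* = 6.
TR = 106·6 = 636. TC = 494 + 204 = 698. Profit = 636 − 698 = -¥62.
By producing, the firm covers all variable cost plus ¥432 of fixed cost; shutting down would lose the full ¥494.

Profit = -¥62 at x = 6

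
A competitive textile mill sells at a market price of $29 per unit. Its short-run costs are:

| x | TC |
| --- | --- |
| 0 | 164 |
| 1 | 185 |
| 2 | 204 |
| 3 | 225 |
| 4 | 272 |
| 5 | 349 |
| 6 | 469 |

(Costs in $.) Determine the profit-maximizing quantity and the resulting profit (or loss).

x = 3; profit = -$138

Profit at each row (π = 29x − TC): x=0: -164; x=1: -156; x=2: -146; x=3: -138; x=4: -156; x=5: -204; x=6: -295.
Profit is maximized at x = 3. AVC there is 61/3 = $20.33 ≤ P, so producing beats shutting down (which would give -$164).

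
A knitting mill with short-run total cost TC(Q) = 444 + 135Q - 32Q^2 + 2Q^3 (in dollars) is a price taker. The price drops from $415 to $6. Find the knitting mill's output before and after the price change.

MC = 135 - 64Q + 6Q^2; the shutdown threshold is min AVC = $7 (at Q = 8).
At P = $415 ≥ min AVC, set P = MC on the rising branch: Q = 14.
At P = $6 < min AVC = $7, price no longer covers variable cost at any output, so the firm shuts down: Q = 0.

Output falls from 14 to 0 (the firm shuts down)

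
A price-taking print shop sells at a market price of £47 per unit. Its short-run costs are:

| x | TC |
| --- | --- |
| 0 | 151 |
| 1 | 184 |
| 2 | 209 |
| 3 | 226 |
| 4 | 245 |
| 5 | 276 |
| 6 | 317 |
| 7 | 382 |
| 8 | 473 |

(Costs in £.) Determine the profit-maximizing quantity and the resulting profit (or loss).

x = 6; profit = -£35

Compute π = P·x − TC at each output: x=0: -151; x=1: -137; x=2: -115; x=3: -85; x=4: -57; x=5: -41; x=6: -35; x=7: -53; x=8: -97.
Profit is maximized at x = 6. AVC there is 166/6 = £27.67 ≤ P, so producing beats shutting down (which would give -£151).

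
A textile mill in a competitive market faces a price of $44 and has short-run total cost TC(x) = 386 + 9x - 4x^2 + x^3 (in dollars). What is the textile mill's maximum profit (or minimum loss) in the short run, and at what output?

AVC = 9 - 4x + x^2; min AVC = $5 at x = 2. Since P = $44 ≥ min AVC, the firm produces.
MC = 9 - 8x + 3x^2. Setting P = MC and taking the root on the rising branch gives x* = 5.
TR = 44·5 = 220. TC = 386 + 70 = 456. Profit = 220 − 456 = -$236.
Shutting down would mean losing the fixed cost of $386, so operating at a loss of $236 is better by $150.

Profit = -$236 at x = 5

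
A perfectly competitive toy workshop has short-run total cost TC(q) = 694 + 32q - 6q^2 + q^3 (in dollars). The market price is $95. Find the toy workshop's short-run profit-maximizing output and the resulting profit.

Profit = -$302 at q = 7

AVC = 32 - 6q + q^2 has its minimum $23 at q = 3; price $95 clears that bar, so the firm operates.
MC = 32 - 12q + 3q^2. Setting P = MC and taking the root on the rising branch gives q* = 7.
TR = 95·7 = 665. TC = 694 + 273 = 967. Profit = 665 − 967 = -$302.
That loss of $302 beats the $694 the firm would lose by shutting down; producing recovers $392 of fixed cost.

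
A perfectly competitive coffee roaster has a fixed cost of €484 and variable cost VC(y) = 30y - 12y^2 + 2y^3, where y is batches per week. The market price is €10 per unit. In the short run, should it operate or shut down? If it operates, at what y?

From TC, MC = TC'(y) = 30 - 24y + 6y^2 and AVC = VC/y = 30 - 12y + 2y^2.
The AVC parabola has its vertex at y = 12/4 = 3, where AVC = 30 - 12·3 + 2·3^2 = €12.
P = €10 lies below min AVC = €12; no output level covers variable cost.
Best response: produce nothing and absorb the €484 fixed cost.

Shut down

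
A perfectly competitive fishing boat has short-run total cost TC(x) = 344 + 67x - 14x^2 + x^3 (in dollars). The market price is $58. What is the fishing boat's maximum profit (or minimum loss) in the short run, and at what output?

Profit = -$20 at x = 9

AVC = 67 - 14x + x^2 has its minimum $18 at x = 7; price $58 clears that bar, so the firm operates.
With MC = 67 - 28x + 3x^2, P = MC on the upward-sloping part at x* = 9.
TR = 58·9 = 522. TC = 344 + 198 = 542. Profit = 522 − 542 = -$20.
That loss of $20 beats the $344 the firm would lose by shutting down; producing recovers $324 of fixed cost.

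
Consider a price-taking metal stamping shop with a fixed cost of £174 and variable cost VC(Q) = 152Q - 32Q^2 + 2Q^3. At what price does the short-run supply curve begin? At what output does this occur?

The shutdown price is the minimum of AVC. VC = 152Q - 32Q^2 + 2Q^3, so AVC = 152 - 32Q + 2Q^2.
dAVC/dQ = -32 + 4Q = 0 gives Q = 8. min AVC = 152 - 32·8 + 2·8^2 = 24.
For P < £24 the firm produces nothing.

£24 per unit, at Q = 8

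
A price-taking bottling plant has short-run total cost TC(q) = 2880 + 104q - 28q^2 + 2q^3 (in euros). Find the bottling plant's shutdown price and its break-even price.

Shutdown price = €6; break-even price = €296

AVC = 104 - 28q + 2q^2; minimized at q = 7, giving min AVC = €6. That is the shutdown price.
ATC = 2880/q + 104 - 28q + 2q^2. Setting dATC/dq = −2880/q^2 − 28 + 4q = 0 gives q = 12 (since 4·12^3 − 28·12^2 = 2880).
min ATC = 2880/12 + 104 − 28·12 + 2·12^2 = €296. That is the break-even price.
Between these two prices the firm operates at a loss; above €296 it earns a profit.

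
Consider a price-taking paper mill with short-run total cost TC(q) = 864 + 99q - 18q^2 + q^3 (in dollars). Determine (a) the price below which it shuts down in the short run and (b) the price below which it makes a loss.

Shutdown price = $18; break-even price = $99

Shutdown price = min AVC. AVC = 99 - 18q + q^2, with vertex at q = 9 and minimum $18.
ATC = 864/q + 99 - 18q + q^2. Setting dATC/dq = −864/q^2 − 18 + 2q = 0 gives q = 12 (since 2·12^3 − 18·12^2 = 864).
min ATC = 864/12 + 99 − 18·12 + 12^2 = $99. That is the break-even price.
For $18 ≤ P < $99 the firm produces at a loss; below $18 it shuts down.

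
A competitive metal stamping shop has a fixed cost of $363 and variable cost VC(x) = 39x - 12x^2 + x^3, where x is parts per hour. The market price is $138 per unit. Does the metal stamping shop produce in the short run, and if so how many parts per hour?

Strip out fixed cost: VC = 39x - 12x^2 + x^3. Then AVC = 39 - 12x + x^2 and MC = 39 - 24x + 3x^2.
The AVC parabola has its vertex at x = 12/2 = 6, where AVC = 39 - 12·6 + 6^2 = $3.
Since P = $138 ≥ min AVC = $3, price covers variable cost and the firm should produce.
Set P = MC: 138 = 39 - 24x + 3x^2 → -99 - 24x + 3x^2 = 0. The roots are x = -3 and x = 11; the profit-maximizing output is on the rising part of MC, so x* = 11.
Check: AVC at x = 11 is $28 ≤ P, so revenue covers variable cost.
Profit = P·x − TC = 138·11 − 671 = $847.

Produce at x = 11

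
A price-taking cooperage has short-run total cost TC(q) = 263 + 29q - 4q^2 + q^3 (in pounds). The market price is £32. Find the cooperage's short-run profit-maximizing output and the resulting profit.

AVC = 29 - 4q + q^2; min AVC = £25 at q = 2. Since P = £32 ≥ min AVC, the firm produces.
With MC = 29 - 8q + 3q^2, P = MC on the upward-sloping part at q* = 3.
TR = 32·3 = 96. TC = 263 + 78 = 341. Profit = 96 − 341 = -£245.
That loss of £245 beats the £263 the firm would lose by shutting down; producing recovers £18 of fixed cost.

Profit = -£245 at q = 3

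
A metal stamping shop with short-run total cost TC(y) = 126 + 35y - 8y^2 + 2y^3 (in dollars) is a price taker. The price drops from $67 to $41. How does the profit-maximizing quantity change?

Output falls from 4 to 3

MC = 35 - 16y + 6y^2; the shutdown threshold is min AVC = $27 (at y = 2).
At P = $67 ≥ min AVC, set P = MC on the rising branch: y = 4.
At P = $41 ≥ min AVC, set P = MC: y = 3. The firm stays open but cuts output.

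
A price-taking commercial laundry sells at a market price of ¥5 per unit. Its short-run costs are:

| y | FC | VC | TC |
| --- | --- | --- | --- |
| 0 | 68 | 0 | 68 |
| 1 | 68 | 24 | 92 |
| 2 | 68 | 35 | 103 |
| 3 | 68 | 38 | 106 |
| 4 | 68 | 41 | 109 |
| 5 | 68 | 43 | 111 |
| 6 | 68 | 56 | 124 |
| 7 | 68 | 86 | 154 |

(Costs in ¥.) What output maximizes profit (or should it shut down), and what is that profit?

Tabulate TR − TC: y=0: -68; y=1: -87; y=2: -93; y=3: -91; y=4: -89; y=5: -86; y=6: -94; y=7: -119.
Profit is highest at y = 0. Equivalently, the lowest AVC in the table is 43/5 ≈ ¥8.60 at y = 5, and P = ¥5 falls below it — price never covers variable cost, so the firm shuts down and loses only its fixed cost.

y = 0 (shut down); profit = -¥68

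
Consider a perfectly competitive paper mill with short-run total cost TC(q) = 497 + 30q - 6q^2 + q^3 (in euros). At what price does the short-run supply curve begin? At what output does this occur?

€21 per unit, at q = 3

Short-run supply begins at min AVC. From VC = 30q - 6q^2 + q^3, AVC = 30 - 6q + q^2.
dAVC/dq = -6 + 2q = 0 gives q = 3. min AVC = 30 - 6·3 + 3^2 = 21.
For P < €21 the firm produces nothing.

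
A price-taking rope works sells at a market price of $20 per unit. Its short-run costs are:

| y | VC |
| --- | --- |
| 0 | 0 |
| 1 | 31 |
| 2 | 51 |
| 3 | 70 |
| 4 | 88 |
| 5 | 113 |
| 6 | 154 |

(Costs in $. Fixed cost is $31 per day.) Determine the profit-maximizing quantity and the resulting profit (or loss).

y = 0 (shut down); profit = -$31

Compute π = P·y − TC at each output: y=0: -31; y=1: -42; y=2: -42; y=3: -41; y=4: -39; y=5: -44; y=6: -65.
Profit is highest at y = 0. Equivalently, the lowest AVC in the table is 88/4 ≈ $22 at y = 4, and P = $20 falls below it — price never covers variable cost, so the firm shuts down and loses only its fixed cost.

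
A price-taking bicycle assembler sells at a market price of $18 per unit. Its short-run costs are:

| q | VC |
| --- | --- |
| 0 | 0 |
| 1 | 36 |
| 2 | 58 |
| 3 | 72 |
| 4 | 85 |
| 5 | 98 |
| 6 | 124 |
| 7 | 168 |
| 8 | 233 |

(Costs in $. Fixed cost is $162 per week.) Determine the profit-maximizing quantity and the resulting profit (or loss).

q = 0 (shut down); profit = -$162

Compute π = P·q − TC at each output: q=0: -162; q=1: -180; q=2: -184; q=3: -180; q=4: -175; q=5: -170; q=6: -178; q=7: -204; q=8: -251.
Profit is highest at q = 0. Equivalently, the lowest AVC in the table is 98/5 ≈ $19.60 at q = 5, and P = $18 falls below it — price never covers variable cost, so the firm shuts down and loses only its fixed cost.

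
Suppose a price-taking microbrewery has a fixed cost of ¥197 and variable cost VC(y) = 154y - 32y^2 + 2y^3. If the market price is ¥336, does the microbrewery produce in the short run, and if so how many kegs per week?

Produce at y = 13

Strip out fixed cost: VC = 154y - 32y^2 + 2y^3. Then AVC = 154 - 32y + 2y^2 and MC = 154 - 64y + 6y^2.
The AVC parabola has its vertex at y = 32/4 = 8, where AVC = 154 - 32·8 + 2·8^2 = ¥26.
Because ¥336 ≥ ¥26, revenue can cover variable cost; the firm operates.
P = MC gives -182 - 64y + 6y^2 = 0, with roots -7/3 and 13. Take the larger (rising MC): y* = 13.
Check: AVC at y = 13 is ¥76 ≤ P, so revenue covers variable cost.
Profit = P·y − TC = 336·13 − 1185 = ¥3183.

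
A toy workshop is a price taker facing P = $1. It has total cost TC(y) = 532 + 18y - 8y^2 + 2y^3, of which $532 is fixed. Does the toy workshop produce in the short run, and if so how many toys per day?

Strip out fixed cost: VC = 18y - 8y^2 + 2y^3. Then AVC = 18 - 8y + 2y^2 and MC = 18 - 16y + 6y^2.
The AVC parabola has its vertex at y = 8/4 = 2, where AVC = 18 - 8·2 + 2·2^2 = $10.
P = $1 lies below min AVC = $10; no output level covers variable cost.
Shutting down limits the loss to fixed cost, $532.

Shut down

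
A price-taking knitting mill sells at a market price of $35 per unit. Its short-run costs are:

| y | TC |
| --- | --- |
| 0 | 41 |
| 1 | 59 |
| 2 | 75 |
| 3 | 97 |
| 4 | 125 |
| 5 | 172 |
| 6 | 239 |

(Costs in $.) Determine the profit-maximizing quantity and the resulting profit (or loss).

Compute π = P·y − TC at each output: y=0: -41; y=1: -24; y=2: -5; y=3: 8; y=4: 15; y=5: 3; y=6: -29.
Profit is maximized at y = 4. AVC there is 84/4 = $21 ≤ P, so producing beats shutting down (which would give -$41).

y = 4; profit = $15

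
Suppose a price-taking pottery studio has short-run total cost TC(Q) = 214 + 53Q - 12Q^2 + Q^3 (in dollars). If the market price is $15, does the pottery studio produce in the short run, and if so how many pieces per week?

Shut down

Variable cost is VC = 53Q - 12Q^2 + Q^3, so AVC = VC/Q = 53 - 12Q + Q^2 and MC = dTC/dQ = 53 - 24Q + 3Q^2.
The AVC parabola has its vertex at Q = 12/2 = 6, where AVC = 53 - 12·6 + 6^2 = $17.
Since P = $15 < min AVC = $17, price fails to cover variable cost at any output.
The firm minimizes its loss by shutting down and losing only its fixed cost of $214.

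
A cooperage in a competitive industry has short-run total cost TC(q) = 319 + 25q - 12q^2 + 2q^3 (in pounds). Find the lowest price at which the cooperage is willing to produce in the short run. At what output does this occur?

£7 per unit, at q = 3

The shutdown price is the minimum of AVC. VC = 25q - 12q^2 + 2q^3, so AVC = 25 - 12q + 2q^2.
At the minimum of AVC, MC = AVC. MC = 25 - 24q + 6q^2; setting MC = AVC gives 4q^2 - 12q = 0, so q = 3. min AVC = 7.
So the shutdown price is £7.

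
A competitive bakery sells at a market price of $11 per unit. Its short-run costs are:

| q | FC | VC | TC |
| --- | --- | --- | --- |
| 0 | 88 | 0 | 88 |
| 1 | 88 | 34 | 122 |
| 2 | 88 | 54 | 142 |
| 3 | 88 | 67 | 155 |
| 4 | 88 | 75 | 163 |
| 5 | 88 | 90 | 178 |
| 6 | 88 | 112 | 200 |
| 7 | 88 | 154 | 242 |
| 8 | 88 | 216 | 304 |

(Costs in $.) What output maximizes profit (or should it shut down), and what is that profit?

Compute π = P·q − TC at each output: q=0: -88; q=1: -111; q=2: -120; q=3: -122; q=4: -119; q=5: -123; q=6: -134; q=7: -165; q=8: -216.
Profit is highest at q = 0. Equivalently, the lowest AVC in the table is 90/5 ≈ $18 at q = 5, and P = $11 falls below it — price never covers variable cost, so the firm shuts down and loses only its fixed cost.

q = 0 (shut down); profit = -$88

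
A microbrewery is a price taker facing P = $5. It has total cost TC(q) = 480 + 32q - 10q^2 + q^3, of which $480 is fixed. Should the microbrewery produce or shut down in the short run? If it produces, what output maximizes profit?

Shut down

From TC, MC = TC'(q) = 32 - 20q + 3q^2 and AVC = VC/q = 32 - 10q + q^2.
AVC hits its minimum where MC = AVC, at q = 5, giving min AVC = 32 - 10·5 + 5^2 = $7.
Since P = $5 < min AVC = $7, price fails to cover variable cost at any output.
Best response: produce nothing and absorb the $480 fixed cost.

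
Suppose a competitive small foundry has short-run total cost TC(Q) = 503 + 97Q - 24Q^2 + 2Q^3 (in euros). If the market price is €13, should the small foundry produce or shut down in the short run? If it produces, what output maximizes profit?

Shut down

From TC, MC = TC'(Q) = 97 - 48Q + 6Q^2 and AVC = VC/Q = 97 - 24Q + 2Q^2.
AVC hits its minimum where MC = AVC, at Q = 6, giving min AVC = 97 - 24·6 + 2·6^2 = €25.
With P < min AVC (€13 < €25), every unit sold adds to the loss.
The firm minimizes its loss by shutting down and losing only its fixed cost of €503.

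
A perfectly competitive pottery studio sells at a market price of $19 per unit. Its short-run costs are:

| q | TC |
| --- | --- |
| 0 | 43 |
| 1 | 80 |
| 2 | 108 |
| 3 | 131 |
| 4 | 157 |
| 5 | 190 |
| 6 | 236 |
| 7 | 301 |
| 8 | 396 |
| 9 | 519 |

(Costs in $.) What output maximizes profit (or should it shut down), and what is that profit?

Compute π = P·q − TC at each output: q=0: -43; q=1: -61; q=2: -70; q=3: -74; q=4: -81; q=5: -95; q=6: -122; q=7: -168; q=8: -244; q=9: -348.
Profit is highest at q = 0. Equivalently, the lowest AVC in the table is 114/4 ≈ $28.50 at q = 4, and P = $19 falls below it — price never covers variable cost, so the firm shuts down and loses only its fixed cost.

q = 0 (shut down); profit = -$43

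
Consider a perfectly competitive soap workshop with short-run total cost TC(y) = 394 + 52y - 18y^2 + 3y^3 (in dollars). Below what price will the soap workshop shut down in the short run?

Short-run supply begins at min AVC. From VC = 52y - 18y^2 + 3y^3, AVC = 52 - 18y + 3y^2.
At the minimum of AVC, MC = AVC. MC = 52 - 36y + 9y^2; setting MC = AVC gives 6y^2 - 18y = 0, so y = 3. min AVC = 25.
So the shutdown price is $25.

$25 per unit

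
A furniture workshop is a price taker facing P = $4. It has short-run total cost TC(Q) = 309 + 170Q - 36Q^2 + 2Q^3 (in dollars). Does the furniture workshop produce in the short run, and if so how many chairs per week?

Shut down

Variable cost is VC = 170Q - 36Q^2 + 2Q^3, so AVC = VC/Q = 170 - 36Q + 2Q^2 and MC = dTC/dQ = 170 - 72Q + 6Q^2.
AVC is minimized where dAVC/dQ = -36 + 4Q = 0, at Q = 9; min AVC = 170 - 36·9 + 2·9^2 = $8.
Since P = $4 < min AVC = $8, price fails to cover variable cost at any output.
Shutting down limits the loss to fixed cost, $309.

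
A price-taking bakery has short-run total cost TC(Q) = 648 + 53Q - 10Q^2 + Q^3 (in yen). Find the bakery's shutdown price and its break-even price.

AVC = 53 - 10Q + Q^2; minimized at Q = 5, giving min AVC = ¥28. That is the shutdown price.
ATC = 648/Q + 53 - 10Q + Q^2. Setting dATC/dQ = −648/Q^2 − 10 + 2Q = 0 gives Q = 9 (since 2·9^3 − 10·9^2 = 648).
min ATC = 648/9 + 53 − 10·9 + 9^2 = ¥116. That is the break-even price.
Between these two prices the firm operates at a loss; above ¥116 it earns a profit.

Shutdown price = ¥28; break-even price = ¥116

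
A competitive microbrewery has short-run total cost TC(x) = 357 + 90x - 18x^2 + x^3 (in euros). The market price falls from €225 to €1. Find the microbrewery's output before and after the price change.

Output falls from 15 to 0 (the firm shuts down)

AVC = 90 - 18x + x^2, minimized at x = 9 where min AVC = €9. MC = 90 - 36x + 3x^2.
With P = €225 above the shutdown price, P = MC gives x = 15.
At P = €1 < min AVC = €9, price no longer covers variable cost at any output, so the firm shuts down: x = 0.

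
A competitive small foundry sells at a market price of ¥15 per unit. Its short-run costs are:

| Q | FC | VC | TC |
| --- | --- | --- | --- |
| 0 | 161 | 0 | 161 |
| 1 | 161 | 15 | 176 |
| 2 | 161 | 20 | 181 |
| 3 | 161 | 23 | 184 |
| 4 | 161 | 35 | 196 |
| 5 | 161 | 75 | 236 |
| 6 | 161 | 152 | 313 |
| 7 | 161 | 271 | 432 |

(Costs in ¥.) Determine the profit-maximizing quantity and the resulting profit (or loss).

Compute π = P·Q − TC at each output: Q=0: -161; Q=1: -161; Q=2: -151; Q=3: -139; Q=4: -136; Q=5: -161; Q=6: -223; Q=7: -327.
Profit is maximized at Q = 4. AVC there is 35/4 = ¥8.75 ≤ P, so producing beats shutting down (which would give -¥161).

Q = 4; profit = -¥136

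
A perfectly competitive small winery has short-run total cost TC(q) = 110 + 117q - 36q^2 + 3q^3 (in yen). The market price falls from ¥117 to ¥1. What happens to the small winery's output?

MC = 117 - 72q + 9q^2; the shutdown threshold is min AVC = ¥9 (at q = 6).
At P = ¥117 ≥ min AVC, set P = MC on the rising branch: q = 8.
At P = ¥1 < min AVC = ¥9, price no longer covers variable cost at any output, so the firm shuts down: q = 0.

Output falls from 8 to 0 (the firm shuts down)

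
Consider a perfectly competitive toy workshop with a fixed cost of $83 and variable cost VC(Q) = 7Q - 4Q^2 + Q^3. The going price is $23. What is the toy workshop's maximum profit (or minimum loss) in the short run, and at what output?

AVC = 7 - 4Q + Q^2; min AVC = $3 at Q = 2. Since P = $23 ≥ min AVC, the firm produces.
MC = 7 - 8Q + 3Q^2. Setting P = MC and taking the root on the rising branch gives Q* = 4.
TR = 23·4 = 92. TC = 83 + 28 = 111. Profit = 92 − 111 = -$19.
Shutting down would mean losing the fixed cost of $83, so operating at a loss of $19 is better by $64.

Profit = -$19 at Q = 4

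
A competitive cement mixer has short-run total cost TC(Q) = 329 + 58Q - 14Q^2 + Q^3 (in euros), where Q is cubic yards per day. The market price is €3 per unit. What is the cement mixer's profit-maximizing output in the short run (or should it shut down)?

Variable cost is VC = 58Q - 14Q^2 + Q^3, so AVC = VC/Q = 58 - 14Q + Q^2 and MC = dTC/dQ = 58 - 28Q + 3Q^2.
AVC hits its minimum where MC = AVC, at Q = 7, giving min AVC = 58 - 14·7 + 7^2 = €9.
Since P = €3 < min AVC = €9, price fails to cover variable cost at any output.
The firm minimizes its loss by shutting down and losing only its fixed cost of €329.

Shut down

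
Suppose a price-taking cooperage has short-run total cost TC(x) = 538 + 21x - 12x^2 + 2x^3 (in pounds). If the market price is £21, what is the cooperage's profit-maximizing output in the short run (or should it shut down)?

Variable cost is VC = 21x - 12x^2 + 2x^3, so AVC = VC/x = 21 - 12x + 2x^2 and MC = dTC/dx = 21 - 24x + 6x^2.
The AVC parabola has its vertex at x = 12/4 = 3, where AVC = 21 - 12·3 + 2·3^2 = £3.
Since P = £21 ≥ min AVC = £3, price covers variable cost and the firm should produce.
P = MC gives -24x + 6x^2 = 0, with roots 0 and 4. Take the larger (rising MC): x* = 4.
Check: AVC at x = 4 is £5 ≤ P, so revenue covers variable cost.
Profit = P·x − TC = 21·4 − 558 = -£474, a loss, but smaller than the £538 fixed cost the firm would lose by shutting down.

Produce at x = 4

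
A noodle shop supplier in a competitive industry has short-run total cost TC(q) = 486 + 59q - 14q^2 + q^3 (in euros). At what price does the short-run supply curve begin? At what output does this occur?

€10 per unit, at q = 7

The shutdown price is the minimum of AVC. VC = 59q - 14q^2 + q^3, so AVC = 59 - 14q + q^2.
dAVC/dq = -14 + 2q = 0 gives q = 7. min AVC = 59 - 14·7 + 7^2 = 10.
For P < €10 the firm produces nothing.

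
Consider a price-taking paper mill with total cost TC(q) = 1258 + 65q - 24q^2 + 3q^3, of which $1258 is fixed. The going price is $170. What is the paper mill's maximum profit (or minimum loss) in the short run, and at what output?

Profit = -$376 at q = 7

AVC = 65 - 24q + 3q^2; min AVC = $17 at q = 4. Since P = $170 ≥ min AVC, the firm produces.
MC = 65 - 48q + 9q^2. Setting P = MC and taking the root on the rising branch gives q* = 7.
TR = 170·7 = 1190. TC = 1258 + 308 = 1566. Profit = 1190 − 1566 = -$376.
By producing, the firm covers all variable cost plus $882 of fixed cost; shutting down would lose the full $1258.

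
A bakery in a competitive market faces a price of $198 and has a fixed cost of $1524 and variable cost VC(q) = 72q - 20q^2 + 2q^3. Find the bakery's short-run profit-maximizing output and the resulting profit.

Profit = -$228 at q = 9

AVC = 72 - 20q + 2q^2 has its minimum $22 at q = 5; price $198 clears that bar, so the firm operates.
With MC = 72 - 40q + 6q^2, P = MC on the upward-sloping part at q* = 9.
TR = 198·9 = 1782. TC = 1524 + 486 = 2010. Profit = 1782 − 2010 = -$228.
By producing, the firm covers all variable cost plus $1296 of fixed cost; shutting down would lose the full $1524.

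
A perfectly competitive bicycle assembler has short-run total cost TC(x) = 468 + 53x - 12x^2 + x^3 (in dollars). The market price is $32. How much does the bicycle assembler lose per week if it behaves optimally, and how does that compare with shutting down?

Profit = -$370 at x = 7

AVC = 53 - 12x + x^2; min AVC = $17 at x = 6. Since P = $32 ≥ min AVC, the firm produces.
MC = 53 - 24x + 3x^2. Setting P = MC and taking the root on the rising branch gives x* = 7.
TR = 32·7 = 224. TC = 468 + 126 = 594. Profit = 224 − 594 = -$370.
That loss of $370 beats the $468 the firm would lose by shutting down; producing recovers $98 of fixed cost.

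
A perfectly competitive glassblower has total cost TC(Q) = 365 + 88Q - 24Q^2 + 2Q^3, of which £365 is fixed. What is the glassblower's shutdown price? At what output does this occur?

The firm shuts down when price falls below the minimum of average variable cost. AVC = VC/Q = 88 - 24Q + 2Q^2.
At the minimum of AVC, MC = AVC. MC = 88 - 48Q + 6Q^2; setting MC = AVC gives 4Q^2 - 24Q = 0, so Q = 6. min AVC = 16.
For P < £16 the firm produces nothing.

£16 per unit, at Q = 6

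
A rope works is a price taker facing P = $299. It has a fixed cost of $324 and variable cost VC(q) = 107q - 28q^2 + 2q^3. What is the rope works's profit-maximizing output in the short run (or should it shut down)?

Produce at q = 12

Variable cost is VC = 107q - 28q^2 + 2q^3, so AVC = VC/q = 107 - 28q + 2q^2 and MC = dTC/dq = 107 - 56q + 6q^2.
AVC is minimized where dAVC/dq = -28 + 4q = 0, at q = 7; min AVC = 107 - 28·7 + 2·7^2 = $9.
Since P = $299 ≥ min AVC = $9, price covers variable cost and the firm should produce.
P = MC gives -192 - 56q + 6q^2 = 0, with roots -8/3 and 12. Take the larger (rising MC): q* = 12.
Check: AVC at q = 12 is $59 ≤ P, so revenue covers variable cost.
Profit = P·q − TC = 299·12 − 1032 = $2556.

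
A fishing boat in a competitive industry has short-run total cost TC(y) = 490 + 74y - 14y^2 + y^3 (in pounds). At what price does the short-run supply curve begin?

£25 per unit

The shutdown price is the minimum of AVC. VC = 74y - 14y^2 + y^3, so AVC = 74 - 14y + y^2.
dAVC/dy = -14 + 2y = 0 gives y = 7. min AVC = 74 - 14·7 + 7^2 = 25.
For P < £25 the firm produces nothing.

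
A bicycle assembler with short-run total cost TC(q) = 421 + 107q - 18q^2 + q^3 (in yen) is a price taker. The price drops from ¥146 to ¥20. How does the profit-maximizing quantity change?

MC = 107 - 36q + 3q^2; the shutdown threshold is min AVC = ¥26 (at q = 9).
At P = ¥146 ≥ min AVC, set P = MC on the rising branch: q = 13.
At P = ¥20 < min AVC = ¥26, price no longer covers variable cost at any output, so the firm shuts down: q = 0.

Output falls from 13 to 0 (the firm shuts down)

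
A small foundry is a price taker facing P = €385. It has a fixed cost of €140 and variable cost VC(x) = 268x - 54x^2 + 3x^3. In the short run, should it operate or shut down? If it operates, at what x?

Strip out fixed cost: VC = 268x - 54x^2 + 3x^3. Then AVC = 268 - 54x + 3x^2 and MC = 268 - 108x + 9x^2.
AVC is minimized where dAVC/dx = -54 + 6x = 0, at x = 9; min AVC = 268 - 54·9 + 3·9^2 = €25.
P = €385 exceeds min AVC = €25, so the firm stays open.
Set P = MC: 385 = 268 - 108x + 9x^2 → -117 - 108x + 9x^2 = 0. The roots are x = -1 and x = 13; the profit-maximizing output is on the rising part of MC, so x* = 13.
Check: AVC at x = 13 is €73 ≤ P, so revenue covers variable cost.
Profit = P·x − TC = 385·13 − 1089 = €3916.

Produce at x = 13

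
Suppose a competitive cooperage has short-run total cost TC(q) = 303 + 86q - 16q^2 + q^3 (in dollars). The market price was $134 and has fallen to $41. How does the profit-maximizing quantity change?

MC = 86 - 32q + 3q^2; the shutdown threshold is min AVC = $22 (at q = 8).
With P = $134 above the shutdown price, P = MC gives q = 12.
At P = $41 ≥ min AVC, set P = MC: q = 9. The firm stays open but cuts output.

Output falls from 12 to 9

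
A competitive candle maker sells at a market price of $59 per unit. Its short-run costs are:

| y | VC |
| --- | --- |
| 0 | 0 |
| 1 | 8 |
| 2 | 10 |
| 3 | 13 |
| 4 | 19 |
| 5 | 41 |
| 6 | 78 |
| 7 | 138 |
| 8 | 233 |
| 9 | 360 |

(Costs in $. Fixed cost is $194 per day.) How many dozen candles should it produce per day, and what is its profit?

y = 6; profit = $82

Profit at each row (π = 59y − TC): y=0: -194; y=1: -143; y=2: -86; y=3: -30; y=4: 23; y=5: 60; y=6: 82; y=7: 81; y=8: 45; y=9: -23.
Profit is maximized at y = 6. AVC there is 78/6 = $13 ≤ P, so producing beats shutting down (which would give -$194).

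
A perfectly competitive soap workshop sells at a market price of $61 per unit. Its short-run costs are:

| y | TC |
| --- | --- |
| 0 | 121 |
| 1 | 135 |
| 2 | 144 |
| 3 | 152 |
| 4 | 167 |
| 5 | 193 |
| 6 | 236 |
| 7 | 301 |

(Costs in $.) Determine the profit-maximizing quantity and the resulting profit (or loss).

y = 6; profit = $130

Profit at each row (π = 61y − TC): y=0: -121; y=1: -74; y=2: -22; y=3: 31; y=4: 77; y=5: 112; y=6: 130; y=7: 126.
Profit is maximized at y = 6. AVC there is 115/6 = $19.17 ≤ P, so producing beats shutting down (which would give -$121).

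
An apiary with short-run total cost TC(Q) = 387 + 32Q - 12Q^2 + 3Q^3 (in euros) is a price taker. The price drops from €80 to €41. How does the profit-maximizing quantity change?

Output falls from 4 to 3

MC = 32 - 24Q + 9Q^2; the shutdown threshold is min AVC = €20 (at Q = 2).
At P = €80 ≥ min AVC, set P = MC on the rising branch: Q = 4.
At P = €41 ≥ min AVC, set P = MC: Q = 3. The firm stays open but cuts output.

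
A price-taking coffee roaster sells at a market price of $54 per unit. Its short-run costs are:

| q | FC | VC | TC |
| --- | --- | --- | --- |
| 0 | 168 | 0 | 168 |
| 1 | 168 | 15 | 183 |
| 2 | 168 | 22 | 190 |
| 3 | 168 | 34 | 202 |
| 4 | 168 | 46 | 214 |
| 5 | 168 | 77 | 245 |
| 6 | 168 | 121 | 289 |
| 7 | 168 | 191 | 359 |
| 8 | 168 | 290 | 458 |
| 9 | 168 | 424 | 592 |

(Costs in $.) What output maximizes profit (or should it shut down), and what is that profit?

q = 6; profit = $35

Compute π = P·q − TC at each output: q=0: -168; q=1: -129; q=2: -82; q=3: -40; q=4: 2; q=5: 25; q=6: 35; q=7: 19; q=8: -26; q=9: -106.
Profit is maximized at q = 6. AVC there is 121/6 = $20.17 ≤ P, so producing beats shutting down (which would give -$168).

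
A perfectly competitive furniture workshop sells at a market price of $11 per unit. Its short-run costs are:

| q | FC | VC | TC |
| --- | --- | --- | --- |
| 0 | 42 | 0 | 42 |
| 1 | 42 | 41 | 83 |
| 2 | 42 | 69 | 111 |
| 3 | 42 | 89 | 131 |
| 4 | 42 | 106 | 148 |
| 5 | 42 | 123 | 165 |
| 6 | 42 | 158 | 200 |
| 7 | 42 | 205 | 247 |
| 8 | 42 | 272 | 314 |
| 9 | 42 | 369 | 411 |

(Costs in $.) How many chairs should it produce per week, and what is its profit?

Compute π = P·q − TC at each output: q=0: -42; q=1: -72; q=2: -89; q=3: -98; q=4: -104; q=5: -110; q=6: -134; q=7: -170; q=8: -226; q=9: -312.
Profit is highest at q = 0. Equivalently, the lowest AVC in the table is 123/5 ≈ $24.60 at q = 5, and P = $11 falls below it — price never covers variable cost, so the firm shuts down and loses only its fixed cost.

q = 0 (shut down); profit = -$42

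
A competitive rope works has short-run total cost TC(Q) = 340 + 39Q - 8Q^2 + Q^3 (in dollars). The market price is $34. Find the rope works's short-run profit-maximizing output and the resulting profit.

Profit = -$290 at Q = 5

AVC = 39 - 8Q + Q^2 has its minimum $23 at Q = 4; price $34 clears that bar, so the firm operates.
MC = 39 - 16Q + 3Q^2. Setting P = MC and taking the root on the rising branch gives Q* = 5.
TR = 34·5 = 170. TC = 340 + 120 = 460. Profit = 170 − 460 = -$290.
By producing, the firm covers all variable cost plus $50 of fixed cost; shutting down would lose the full $340.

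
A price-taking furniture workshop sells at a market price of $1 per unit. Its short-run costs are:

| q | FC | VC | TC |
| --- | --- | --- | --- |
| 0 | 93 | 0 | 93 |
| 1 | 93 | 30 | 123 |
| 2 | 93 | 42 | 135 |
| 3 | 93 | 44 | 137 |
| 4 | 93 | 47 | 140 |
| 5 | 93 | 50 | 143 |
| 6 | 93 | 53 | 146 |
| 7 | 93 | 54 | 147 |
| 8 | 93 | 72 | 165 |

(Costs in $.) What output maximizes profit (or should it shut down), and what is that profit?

Compute π = P·q − TC at each output: q=0: -93; q=1: -122; q=2: -133; q=3: -134; q=4: -136; q=5: -138; q=6: -140; q=7: -140; q=8: -157.
Profit is highest at q = 0. Equivalently, the lowest AVC in the table is 54/7 ≈ $7.71 at q = 7, and P = $1 falls below it — price never covers variable cost, so the firm shuts down and loses only its fixed cost.

q = 0 (shut down); profit = -$93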